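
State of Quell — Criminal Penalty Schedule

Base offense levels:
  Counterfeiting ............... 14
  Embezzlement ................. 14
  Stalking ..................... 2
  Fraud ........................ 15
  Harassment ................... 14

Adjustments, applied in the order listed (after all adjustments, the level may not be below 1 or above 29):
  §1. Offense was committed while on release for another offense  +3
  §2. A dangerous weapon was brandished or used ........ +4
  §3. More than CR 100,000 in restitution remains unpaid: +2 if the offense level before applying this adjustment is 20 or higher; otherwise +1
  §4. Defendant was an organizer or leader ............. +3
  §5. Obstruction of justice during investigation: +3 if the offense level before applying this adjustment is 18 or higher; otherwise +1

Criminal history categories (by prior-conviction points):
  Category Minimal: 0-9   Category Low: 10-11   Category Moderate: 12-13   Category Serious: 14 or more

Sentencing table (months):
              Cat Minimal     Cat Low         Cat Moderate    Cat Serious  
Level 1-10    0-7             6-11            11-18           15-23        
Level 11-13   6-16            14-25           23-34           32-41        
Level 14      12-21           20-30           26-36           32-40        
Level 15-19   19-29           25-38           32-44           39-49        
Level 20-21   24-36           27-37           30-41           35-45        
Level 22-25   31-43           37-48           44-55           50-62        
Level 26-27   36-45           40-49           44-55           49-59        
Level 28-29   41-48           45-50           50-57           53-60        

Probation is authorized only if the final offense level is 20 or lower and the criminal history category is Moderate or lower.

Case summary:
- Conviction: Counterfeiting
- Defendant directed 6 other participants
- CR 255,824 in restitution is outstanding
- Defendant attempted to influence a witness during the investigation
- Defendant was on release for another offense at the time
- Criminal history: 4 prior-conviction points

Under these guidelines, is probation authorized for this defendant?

Base offense level for counterfeiting: 14.
§1 applies: 14 + 3 = 17.
§3 applies (level before this adjustment is 17 < 20, so +1): 17 + 1 = 18.
§4 applies: 18 + 3 = 21.
§5 applies (level before this adjustment is 21 ≥ 18, so +3): 21 + 3 = 24.
Final offense level: 24.
Criminal history: 4 prior points → Category Minimal (0-9).
Level 24 falls in the 22-25 band.
Grid: Level 22-25 × Category Minimal = 31-43 months.
Probation check: level 24 > 20 and category Minimal ≤ Moderate → not eligible.

No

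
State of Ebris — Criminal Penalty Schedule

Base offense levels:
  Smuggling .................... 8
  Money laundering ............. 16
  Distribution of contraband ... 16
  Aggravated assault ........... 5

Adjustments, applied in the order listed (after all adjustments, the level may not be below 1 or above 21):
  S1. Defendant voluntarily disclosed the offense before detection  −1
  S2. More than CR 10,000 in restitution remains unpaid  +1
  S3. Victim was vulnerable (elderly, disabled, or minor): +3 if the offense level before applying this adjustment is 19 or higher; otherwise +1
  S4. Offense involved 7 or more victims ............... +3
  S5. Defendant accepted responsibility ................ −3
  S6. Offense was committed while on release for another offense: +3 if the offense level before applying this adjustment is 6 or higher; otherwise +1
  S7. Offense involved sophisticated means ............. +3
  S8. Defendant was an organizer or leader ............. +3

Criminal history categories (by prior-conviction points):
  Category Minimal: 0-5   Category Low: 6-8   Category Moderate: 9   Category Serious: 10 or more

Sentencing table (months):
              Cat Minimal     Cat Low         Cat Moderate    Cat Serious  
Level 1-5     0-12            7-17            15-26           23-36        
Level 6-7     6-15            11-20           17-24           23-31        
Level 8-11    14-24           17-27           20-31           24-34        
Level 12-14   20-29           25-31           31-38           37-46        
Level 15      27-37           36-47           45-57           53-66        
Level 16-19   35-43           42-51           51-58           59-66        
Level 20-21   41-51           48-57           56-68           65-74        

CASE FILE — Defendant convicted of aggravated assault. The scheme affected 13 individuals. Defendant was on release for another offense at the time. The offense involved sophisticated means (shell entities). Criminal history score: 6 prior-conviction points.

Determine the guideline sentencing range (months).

25-31 months

Base offense level for aggravated assault: 5.
S4 applies: 5 + 3 = 8.
S6 applies (level before this adjustment is 8 ≥ 6, so +3): 8 + 3 = 11.
S7 applies: 11 + 3 = 14.
Final offense level: 14.
Criminal history: 6 prior points → Category Low (6-8).
Level 14 falls in the 12-14 band.
Grid: Level 12-14 × Category Low = 25-31 months.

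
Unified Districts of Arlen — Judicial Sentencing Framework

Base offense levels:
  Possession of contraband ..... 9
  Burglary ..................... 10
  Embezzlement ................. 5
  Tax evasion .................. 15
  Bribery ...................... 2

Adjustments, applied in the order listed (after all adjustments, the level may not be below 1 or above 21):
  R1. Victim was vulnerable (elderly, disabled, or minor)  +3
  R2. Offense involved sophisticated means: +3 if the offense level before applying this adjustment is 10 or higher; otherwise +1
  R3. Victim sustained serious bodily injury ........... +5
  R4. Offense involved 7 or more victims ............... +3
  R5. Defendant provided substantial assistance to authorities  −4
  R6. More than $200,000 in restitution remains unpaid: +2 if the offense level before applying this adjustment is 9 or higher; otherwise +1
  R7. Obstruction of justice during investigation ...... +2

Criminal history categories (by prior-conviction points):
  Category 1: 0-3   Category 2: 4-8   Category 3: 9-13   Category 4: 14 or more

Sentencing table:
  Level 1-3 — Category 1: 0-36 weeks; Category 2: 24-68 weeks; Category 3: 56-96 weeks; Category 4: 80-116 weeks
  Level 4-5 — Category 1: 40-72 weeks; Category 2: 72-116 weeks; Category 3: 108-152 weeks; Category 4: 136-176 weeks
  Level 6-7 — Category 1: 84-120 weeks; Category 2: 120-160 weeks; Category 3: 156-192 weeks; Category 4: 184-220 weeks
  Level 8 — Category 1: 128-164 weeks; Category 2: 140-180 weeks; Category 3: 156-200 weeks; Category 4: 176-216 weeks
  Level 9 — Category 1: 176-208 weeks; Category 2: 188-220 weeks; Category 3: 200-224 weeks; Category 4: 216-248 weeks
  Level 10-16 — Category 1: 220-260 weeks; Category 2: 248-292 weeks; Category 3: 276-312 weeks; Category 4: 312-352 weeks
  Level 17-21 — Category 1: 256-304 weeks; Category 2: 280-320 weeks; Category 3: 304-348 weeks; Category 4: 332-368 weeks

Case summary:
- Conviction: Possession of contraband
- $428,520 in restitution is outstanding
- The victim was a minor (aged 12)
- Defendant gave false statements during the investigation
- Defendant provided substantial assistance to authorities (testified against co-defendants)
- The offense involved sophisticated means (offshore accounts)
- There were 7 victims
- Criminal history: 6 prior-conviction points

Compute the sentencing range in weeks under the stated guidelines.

280-320 weeks

Base offense level for possession of contraband: 9.
R1 applies: 9 + 3 = 12.
R2 applies (level before this adjustment is 12 ≥ 10, so +3): 12 + 3 = 15.
R4 applies: 15 + 3 = 18.
R5 applies: 18 − 4 = 14.
R6 applies (level before this adjustment is 14 ≥ 9, so +2): 14 + 2 = 16.
R7 applies: 16 + 2 = 18.
Final offense level: 18.
Criminal history: 6 prior points → Category 2 (4-8).
Level 18 falls in the 17-21 band.
Grid: Level 17-21 × Category 2 = 280-320 weeks.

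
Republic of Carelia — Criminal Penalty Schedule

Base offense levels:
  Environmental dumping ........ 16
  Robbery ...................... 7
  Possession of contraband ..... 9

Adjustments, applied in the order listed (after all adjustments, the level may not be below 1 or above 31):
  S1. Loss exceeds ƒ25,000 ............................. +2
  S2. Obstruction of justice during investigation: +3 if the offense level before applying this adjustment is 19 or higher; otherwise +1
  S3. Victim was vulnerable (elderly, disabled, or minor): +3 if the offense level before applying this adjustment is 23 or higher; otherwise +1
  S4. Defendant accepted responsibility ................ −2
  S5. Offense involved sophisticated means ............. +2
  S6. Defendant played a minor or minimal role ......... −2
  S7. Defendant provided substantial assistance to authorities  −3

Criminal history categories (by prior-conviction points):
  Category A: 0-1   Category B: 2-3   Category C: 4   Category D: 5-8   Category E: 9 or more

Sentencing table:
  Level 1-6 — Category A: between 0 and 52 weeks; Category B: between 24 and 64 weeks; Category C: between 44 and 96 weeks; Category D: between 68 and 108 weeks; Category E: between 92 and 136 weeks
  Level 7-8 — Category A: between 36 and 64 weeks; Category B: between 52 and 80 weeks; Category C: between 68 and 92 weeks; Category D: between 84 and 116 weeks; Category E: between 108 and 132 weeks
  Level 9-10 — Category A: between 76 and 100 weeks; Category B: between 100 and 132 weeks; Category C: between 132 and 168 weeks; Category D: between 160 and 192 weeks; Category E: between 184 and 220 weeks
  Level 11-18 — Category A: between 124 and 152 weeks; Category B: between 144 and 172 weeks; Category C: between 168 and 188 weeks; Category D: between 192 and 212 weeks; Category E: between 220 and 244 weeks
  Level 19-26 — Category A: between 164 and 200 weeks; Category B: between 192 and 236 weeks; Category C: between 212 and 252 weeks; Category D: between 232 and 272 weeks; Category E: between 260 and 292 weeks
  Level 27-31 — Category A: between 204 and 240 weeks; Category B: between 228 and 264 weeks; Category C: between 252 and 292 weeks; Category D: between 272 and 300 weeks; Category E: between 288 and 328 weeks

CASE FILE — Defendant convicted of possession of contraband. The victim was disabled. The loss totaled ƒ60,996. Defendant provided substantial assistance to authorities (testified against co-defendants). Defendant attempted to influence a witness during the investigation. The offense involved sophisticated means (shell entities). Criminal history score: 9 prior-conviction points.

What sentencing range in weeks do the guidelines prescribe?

220-244 weeks

Base offense level for possession of contraband: 9.
S1 applies: 9 + 2 = 11.
S2 applies (level before this adjustment is 11 < 19, so +1): 11 + 1 = 12.
S3 applies (level before this adjustment is 12 < 23, so +1): 12 + 1 = 13.
S4 does not apply.
S5 applies: 13 + 2 = 15.
S7 applies: 15 − 3 = 12.
Final offense level: 12.
Criminal history: 9 prior points → Category E (9+).
Level 12 falls in the 11-18 band.
Grid: Level 11-18 × Category E = 220-244 weeks.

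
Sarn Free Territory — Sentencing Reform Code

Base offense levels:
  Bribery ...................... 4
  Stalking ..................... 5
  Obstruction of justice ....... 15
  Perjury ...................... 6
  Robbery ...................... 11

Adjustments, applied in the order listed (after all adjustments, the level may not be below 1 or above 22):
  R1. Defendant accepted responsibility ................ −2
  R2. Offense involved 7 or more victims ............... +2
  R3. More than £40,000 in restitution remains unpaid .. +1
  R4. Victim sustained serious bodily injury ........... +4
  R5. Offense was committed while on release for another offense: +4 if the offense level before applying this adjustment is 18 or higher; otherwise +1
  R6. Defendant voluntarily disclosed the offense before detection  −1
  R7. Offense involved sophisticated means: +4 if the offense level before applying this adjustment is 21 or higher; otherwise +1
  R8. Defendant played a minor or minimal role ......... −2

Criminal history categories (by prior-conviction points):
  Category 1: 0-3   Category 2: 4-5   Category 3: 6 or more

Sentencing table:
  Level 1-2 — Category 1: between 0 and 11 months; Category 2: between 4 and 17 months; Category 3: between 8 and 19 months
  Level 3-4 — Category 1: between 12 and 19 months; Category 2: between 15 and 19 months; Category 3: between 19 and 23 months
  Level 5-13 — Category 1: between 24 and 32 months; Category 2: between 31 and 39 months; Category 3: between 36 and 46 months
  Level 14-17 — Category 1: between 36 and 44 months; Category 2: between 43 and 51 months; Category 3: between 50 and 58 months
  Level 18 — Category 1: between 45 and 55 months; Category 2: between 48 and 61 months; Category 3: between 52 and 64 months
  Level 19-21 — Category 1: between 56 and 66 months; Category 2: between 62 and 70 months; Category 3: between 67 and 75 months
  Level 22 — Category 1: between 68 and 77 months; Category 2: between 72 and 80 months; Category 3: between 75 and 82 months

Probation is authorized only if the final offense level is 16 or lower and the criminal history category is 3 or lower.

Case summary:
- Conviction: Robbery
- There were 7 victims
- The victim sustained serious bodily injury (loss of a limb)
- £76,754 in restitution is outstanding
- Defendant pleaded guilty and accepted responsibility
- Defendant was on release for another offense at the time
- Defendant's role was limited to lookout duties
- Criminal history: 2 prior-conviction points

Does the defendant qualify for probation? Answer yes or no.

Yes

Base offense level for robbery: 11.
R1 applies: 11 − 2 = 9.
R2 applies: 9 + 2 = 11.
R3 applies: 11 + 1 = 12.
R4 applies: 12 + 4 = 16.
R5 applies (level before this adjustment is 16 < 18, so +1): 16 + 1 = 17.
R6 does not apply.
R7 does not apply.
R8 applies: 17 − 2 = 15.
Final offense level: 15.
Criminal history: 2 prior points → Category 1 (0-3).
Level 15 falls in the 14-17 band.
Grid: Level 14-17 × Category 1 = 36-44 months.
Probation check: level 15 ≤ 16 and category 1 ≤ 3 → eligible.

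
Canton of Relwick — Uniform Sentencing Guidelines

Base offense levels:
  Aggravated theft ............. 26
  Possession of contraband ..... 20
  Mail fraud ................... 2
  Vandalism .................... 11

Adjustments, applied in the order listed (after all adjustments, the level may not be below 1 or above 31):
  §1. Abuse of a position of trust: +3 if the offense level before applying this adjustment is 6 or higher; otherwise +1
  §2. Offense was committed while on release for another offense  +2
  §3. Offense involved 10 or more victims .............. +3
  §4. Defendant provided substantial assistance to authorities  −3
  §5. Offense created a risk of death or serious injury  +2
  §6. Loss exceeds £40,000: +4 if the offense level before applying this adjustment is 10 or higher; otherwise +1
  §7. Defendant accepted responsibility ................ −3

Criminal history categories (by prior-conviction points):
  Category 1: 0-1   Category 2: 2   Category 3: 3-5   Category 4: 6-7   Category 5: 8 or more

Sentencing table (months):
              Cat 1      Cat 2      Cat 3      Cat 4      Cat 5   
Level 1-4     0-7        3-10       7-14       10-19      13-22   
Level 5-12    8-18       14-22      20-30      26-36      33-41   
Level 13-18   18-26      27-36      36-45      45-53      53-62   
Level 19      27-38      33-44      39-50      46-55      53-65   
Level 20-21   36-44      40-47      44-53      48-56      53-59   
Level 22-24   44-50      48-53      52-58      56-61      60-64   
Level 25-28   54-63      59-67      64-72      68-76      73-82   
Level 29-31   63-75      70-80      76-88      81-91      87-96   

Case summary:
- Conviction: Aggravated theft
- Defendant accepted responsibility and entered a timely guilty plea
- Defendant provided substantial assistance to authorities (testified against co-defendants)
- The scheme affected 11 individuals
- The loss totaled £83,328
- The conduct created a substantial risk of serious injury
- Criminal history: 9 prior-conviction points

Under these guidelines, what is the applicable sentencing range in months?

87-96 months

Base offense level for aggravated theft: 26.
§2 does not apply.
§3 applies: 26 + 3 = 29.
§4 applies: 29 − 3 = 26.
§5 applies: 26 + 2 = 28.
§6 applies (level before this adjustment is 28 ≥ 10, so +4): 28 + 4 = 32.
§7 applies: 32 − 3 = 29.
Final offense level: 29.
Criminal history: 9 prior points → Category 5 (8+).
Level 29 falls in the 29-31 band.
Grid: Level 29-31 × Category 5 = 87-96 months.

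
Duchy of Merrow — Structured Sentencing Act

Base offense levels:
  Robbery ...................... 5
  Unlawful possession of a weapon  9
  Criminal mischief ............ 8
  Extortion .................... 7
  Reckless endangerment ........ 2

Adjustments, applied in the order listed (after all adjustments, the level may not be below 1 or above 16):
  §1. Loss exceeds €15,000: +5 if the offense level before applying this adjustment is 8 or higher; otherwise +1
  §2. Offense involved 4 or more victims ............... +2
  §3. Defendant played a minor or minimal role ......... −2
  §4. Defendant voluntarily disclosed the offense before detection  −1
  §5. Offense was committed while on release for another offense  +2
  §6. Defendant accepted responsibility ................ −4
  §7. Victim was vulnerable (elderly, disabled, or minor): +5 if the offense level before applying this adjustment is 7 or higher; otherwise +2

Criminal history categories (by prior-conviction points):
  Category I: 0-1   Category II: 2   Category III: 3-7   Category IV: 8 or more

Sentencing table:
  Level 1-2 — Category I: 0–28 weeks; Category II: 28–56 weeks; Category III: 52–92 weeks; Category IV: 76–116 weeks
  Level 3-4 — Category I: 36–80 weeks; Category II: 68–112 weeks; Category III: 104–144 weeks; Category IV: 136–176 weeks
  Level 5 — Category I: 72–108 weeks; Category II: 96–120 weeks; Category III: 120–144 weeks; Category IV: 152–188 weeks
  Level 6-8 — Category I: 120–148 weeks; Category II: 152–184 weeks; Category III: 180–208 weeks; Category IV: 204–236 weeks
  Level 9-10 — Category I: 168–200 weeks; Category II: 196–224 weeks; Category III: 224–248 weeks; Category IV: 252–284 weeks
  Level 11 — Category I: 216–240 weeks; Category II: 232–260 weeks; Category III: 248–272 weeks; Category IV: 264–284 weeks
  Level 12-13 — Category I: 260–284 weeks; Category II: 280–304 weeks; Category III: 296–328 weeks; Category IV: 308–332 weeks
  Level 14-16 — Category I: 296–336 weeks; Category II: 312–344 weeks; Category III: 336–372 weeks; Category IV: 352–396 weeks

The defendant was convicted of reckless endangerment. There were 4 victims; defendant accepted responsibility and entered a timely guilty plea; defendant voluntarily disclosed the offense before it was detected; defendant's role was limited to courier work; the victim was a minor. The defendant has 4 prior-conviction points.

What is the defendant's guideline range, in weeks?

52-92 weeks

Base offense level for reckless endangerment: 2.
§1 does not apply.
§2 applies: 2 + 2 = 4.
§3 applies: 4 − 2 = 2.
§4 applies: 2 − 1 = 1.
§5 does not apply.
§6 applies: 1 − 4 = -3.
§7 applies (level before this adjustment is -3 < 7, so +2): -3 + 2 = -1.
Level -1 is below the minimum of 1; floored at 1.
Final offense level: 1.
Criminal history: 4 prior points → Category III (3-7).
Level 1 falls in the 1-2 band.
Grid: Level 1-2 × Category III = 52-92 weeks.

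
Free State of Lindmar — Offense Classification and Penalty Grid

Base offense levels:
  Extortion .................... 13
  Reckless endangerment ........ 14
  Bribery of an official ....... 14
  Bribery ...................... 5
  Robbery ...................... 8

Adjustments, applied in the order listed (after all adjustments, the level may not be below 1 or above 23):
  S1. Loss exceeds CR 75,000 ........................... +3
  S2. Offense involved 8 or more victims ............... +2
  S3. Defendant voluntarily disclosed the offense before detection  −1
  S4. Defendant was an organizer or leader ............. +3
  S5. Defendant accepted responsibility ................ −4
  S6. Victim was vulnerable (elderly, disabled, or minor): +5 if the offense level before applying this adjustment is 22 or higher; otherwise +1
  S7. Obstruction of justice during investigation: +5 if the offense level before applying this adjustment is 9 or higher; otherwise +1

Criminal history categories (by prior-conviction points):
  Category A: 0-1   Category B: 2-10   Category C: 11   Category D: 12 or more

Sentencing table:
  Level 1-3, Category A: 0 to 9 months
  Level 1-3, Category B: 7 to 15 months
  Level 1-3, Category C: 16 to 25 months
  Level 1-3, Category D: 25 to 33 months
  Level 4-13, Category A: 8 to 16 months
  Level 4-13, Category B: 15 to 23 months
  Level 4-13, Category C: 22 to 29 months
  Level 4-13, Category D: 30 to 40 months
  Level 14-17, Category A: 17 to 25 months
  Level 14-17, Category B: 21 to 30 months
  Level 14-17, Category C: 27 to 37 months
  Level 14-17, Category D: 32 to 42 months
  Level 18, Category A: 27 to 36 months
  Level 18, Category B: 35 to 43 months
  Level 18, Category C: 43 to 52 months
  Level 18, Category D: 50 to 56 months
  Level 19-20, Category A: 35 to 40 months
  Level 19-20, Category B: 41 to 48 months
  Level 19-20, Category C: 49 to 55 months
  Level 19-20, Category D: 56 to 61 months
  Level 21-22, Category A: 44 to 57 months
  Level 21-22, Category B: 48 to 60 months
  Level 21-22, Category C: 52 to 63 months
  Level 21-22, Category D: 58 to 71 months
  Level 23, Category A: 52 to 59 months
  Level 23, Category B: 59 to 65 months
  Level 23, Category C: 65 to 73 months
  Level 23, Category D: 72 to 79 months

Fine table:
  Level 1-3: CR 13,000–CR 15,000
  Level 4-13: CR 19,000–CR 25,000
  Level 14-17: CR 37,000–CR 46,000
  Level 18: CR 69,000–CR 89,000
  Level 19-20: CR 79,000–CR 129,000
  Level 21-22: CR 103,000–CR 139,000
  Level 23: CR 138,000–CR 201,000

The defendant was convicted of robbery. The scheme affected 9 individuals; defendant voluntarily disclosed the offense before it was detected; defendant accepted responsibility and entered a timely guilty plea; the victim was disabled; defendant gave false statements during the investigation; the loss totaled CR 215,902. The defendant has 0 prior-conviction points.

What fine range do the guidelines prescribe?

CR 37,000–CR 46,000

Base offense level for robbery: 8.
S1 applies: 8 + 3 = 11.
S2 applies: 11 + 2 = 13.
S3 applies: 13 − 1 = 12.
S4 does not apply.
S5 applies: 12 − 4 = 8.
S6 applies (level before this adjustment is 8 < 22, so +1): 8 + 1 = 9.
S7 applies (level before this adjustment is 9 ≥ 9, so +5): 9 + 5 = 14.
Final offense level: 14.
Level 14 falls in the 14-17 band.
Fine table: Level 14-17 → CR 37,000–CR 46,000.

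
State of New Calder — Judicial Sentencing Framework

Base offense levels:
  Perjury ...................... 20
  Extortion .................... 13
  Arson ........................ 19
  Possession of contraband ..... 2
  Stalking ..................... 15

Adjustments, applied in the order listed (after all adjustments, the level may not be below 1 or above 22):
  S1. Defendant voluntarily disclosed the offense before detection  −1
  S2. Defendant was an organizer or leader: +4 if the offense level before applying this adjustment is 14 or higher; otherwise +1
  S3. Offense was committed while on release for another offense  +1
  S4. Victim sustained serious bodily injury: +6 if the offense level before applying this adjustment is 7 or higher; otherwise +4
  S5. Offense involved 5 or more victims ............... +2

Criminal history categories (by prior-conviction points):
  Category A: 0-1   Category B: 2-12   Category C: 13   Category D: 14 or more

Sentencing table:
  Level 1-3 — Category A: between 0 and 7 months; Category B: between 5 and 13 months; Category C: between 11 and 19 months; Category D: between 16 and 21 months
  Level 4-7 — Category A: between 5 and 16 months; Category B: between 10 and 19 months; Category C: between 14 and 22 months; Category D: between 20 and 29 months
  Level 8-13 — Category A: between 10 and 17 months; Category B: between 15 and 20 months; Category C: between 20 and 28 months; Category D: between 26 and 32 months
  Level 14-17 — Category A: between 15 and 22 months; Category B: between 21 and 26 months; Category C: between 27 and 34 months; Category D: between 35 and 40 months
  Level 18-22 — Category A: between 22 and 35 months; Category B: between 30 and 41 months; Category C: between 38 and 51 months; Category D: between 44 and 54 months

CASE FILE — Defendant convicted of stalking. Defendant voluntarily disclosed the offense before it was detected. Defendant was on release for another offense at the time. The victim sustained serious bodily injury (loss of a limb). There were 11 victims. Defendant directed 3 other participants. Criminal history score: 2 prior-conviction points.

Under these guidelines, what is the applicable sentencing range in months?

Base offense level for stalking: 15.
S1 applies: 15 − 1 = 14.
S2 applies (level before this adjustment is 14 ≥ 14, so +4): 14 + 4 = 18.
S3 applies: 18 + 1 = 19.
S4 applies (level before this adjustment is 19 ≥ 7, so +6): 19 + 6 = 25.
S5 applies: 25 + 2 = 27.
Level 27 exceeds the maximum of 22; capped at 22.
Final offense level: 22.
Criminal history: 2 prior points → Category B (2-12).
Level 22 falls in the 18-22 band.
Grid: Level 18-22 × Category B = 30-41 months.

30-41 months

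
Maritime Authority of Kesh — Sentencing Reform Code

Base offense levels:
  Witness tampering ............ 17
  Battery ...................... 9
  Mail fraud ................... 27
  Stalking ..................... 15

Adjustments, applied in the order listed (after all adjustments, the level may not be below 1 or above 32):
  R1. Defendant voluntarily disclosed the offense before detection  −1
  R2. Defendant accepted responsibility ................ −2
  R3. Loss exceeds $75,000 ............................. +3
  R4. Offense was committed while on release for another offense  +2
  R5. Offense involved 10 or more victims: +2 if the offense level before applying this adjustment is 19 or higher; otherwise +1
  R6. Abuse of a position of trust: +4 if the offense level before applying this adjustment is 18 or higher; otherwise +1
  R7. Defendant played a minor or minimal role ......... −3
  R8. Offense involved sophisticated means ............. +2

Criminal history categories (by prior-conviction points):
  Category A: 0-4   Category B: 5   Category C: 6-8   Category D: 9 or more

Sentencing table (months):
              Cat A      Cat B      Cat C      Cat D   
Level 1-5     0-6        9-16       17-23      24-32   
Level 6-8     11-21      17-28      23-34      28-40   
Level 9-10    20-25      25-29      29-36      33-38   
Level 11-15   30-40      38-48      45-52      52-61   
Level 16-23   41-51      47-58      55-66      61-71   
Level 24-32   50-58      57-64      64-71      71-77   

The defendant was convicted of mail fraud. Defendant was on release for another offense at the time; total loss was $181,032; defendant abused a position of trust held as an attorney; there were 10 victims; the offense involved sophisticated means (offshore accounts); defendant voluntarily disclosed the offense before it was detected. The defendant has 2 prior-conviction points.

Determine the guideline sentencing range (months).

50-58 months

Base offense level for mail fraud: 27.
R1 applies: 27 − 1 = 26.
R3 applies: 26 + 3 = 29.
R4 applies: 29 + 2 = 31.
R5 applies (level before this adjustment is 31 ≥ 19, so +2): 31 + 2 = 33.
R6 applies (level before this adjustment is 33 ≥ 18, so +4): 33 + 4 = 37.
R8 applies: 37 + 2 = 39.
Level 39 exceeds the maximum of 32; capped at 32.
Final offense level: 32.
Criminal history: 2 prior points → Category A (0-4).
Level 32 falls in the 24-32 band.
Grid: Level 24-32 × Category A = 50-58 months.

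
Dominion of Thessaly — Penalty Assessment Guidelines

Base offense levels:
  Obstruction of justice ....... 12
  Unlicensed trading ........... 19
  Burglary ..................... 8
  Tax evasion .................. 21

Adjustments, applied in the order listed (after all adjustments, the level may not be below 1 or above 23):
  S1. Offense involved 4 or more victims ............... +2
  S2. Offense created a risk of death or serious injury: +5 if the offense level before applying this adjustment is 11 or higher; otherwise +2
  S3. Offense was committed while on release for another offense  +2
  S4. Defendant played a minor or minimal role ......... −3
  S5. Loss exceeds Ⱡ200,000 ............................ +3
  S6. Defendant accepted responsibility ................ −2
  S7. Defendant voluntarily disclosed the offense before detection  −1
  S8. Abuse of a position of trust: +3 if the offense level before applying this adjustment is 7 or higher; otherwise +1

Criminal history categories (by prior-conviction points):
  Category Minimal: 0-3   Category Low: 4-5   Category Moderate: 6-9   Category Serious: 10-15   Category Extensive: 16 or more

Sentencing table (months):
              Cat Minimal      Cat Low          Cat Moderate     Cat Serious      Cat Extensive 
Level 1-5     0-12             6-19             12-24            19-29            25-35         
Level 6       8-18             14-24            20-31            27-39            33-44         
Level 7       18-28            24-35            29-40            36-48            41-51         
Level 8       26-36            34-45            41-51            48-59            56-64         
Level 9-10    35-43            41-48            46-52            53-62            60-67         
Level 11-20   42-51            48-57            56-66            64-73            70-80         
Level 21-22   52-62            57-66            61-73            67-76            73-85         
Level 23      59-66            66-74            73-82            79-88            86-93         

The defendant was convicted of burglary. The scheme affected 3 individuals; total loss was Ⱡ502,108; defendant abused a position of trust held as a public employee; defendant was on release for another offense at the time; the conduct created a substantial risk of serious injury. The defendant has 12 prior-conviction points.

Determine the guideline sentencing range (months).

Base offense level for burglary: 8.
S2 applies (level before this adjustment is 8 < 11, so +2): 8 + 2 = 10.
S3 applies: 10 + 2 = 12.
S5 applies: 12 + 3 = 15.
S6 does not apply.
S7 does not apply.
S8 applies (level before this adjustment is 15 ≥ 7, so +3): 15 + 3 = 18.
Final offense level: 18.
Criminal history: 12 prior points → Category Serious (10-15).
Level 18 falls in the 11-20 band.
Grid: Level 11-20 × Category Serious = 64-73 months.

64-73 months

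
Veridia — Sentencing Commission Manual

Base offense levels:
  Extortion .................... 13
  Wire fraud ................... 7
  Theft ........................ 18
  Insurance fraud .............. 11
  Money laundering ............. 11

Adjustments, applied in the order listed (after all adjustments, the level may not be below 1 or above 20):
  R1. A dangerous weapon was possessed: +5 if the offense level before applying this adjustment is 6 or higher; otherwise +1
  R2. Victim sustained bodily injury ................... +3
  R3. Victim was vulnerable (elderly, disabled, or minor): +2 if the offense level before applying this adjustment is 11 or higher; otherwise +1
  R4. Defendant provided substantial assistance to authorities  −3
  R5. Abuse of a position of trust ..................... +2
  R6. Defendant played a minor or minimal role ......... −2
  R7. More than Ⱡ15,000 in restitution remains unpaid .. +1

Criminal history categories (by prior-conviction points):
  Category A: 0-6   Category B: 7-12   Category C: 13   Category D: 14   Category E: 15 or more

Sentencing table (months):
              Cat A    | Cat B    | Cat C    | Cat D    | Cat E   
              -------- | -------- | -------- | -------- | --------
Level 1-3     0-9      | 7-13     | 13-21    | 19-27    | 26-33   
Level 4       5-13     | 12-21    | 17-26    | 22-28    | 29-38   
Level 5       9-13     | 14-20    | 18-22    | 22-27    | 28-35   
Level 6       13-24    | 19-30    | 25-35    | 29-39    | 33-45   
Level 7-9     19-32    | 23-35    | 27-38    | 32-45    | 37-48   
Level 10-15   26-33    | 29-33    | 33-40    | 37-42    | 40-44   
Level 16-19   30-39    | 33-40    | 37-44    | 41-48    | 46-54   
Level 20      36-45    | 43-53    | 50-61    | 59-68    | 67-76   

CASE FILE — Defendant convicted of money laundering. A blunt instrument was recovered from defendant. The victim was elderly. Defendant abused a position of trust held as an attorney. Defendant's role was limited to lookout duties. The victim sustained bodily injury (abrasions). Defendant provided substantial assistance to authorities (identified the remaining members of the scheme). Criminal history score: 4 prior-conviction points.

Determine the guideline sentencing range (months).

30-39 months

Base offense level for money laundering: 11.
R1 applies (level before this adjustment is 11 ≥ 6, so +5): 11 + 5 = 16.
R2 applies: 16 + 3 = 19.
R3 applies (level before this adjustment is 19 ≥ 11, so +2): 19 + 2 = 21.
R4 applies: 21 − 3 = 18.
R5 applies: 18 + 2 = 20.
R6 applies: 20 − 2 = 18.
Final offense level: 18.
Criminal history: 4 prior points → Category A (0-6).
Level 18 falls in the 16-19 band.
Grid: Level 16-19 × Category A = 30-39 months.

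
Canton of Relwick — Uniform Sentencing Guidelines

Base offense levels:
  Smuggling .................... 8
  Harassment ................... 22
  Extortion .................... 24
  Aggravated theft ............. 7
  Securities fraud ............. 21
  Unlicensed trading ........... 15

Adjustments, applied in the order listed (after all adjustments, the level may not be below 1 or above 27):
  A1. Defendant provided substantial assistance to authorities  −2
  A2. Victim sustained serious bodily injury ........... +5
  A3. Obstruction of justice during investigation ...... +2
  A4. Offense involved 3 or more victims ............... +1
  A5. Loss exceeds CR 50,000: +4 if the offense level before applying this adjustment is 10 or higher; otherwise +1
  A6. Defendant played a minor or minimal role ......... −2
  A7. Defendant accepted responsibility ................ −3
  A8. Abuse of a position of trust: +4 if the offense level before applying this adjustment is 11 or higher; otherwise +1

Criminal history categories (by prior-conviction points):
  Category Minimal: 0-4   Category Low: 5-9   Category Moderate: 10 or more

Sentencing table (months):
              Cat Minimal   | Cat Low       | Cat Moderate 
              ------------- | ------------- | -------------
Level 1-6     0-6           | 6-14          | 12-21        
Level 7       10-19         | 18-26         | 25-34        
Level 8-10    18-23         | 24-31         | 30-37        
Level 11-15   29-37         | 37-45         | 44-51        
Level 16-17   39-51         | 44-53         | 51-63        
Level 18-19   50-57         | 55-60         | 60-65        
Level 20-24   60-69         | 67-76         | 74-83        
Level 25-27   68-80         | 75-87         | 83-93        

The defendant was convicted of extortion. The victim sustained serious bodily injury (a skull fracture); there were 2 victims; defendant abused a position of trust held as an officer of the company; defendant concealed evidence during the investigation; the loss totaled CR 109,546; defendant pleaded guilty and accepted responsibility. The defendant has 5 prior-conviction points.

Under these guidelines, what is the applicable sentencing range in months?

Base offense level for extortion: 24.
A2 applies: 24 + 5 = 29.
A3 applies: 29 + 2 = 31.
A5 applies (level before this adjustment is 31 ≥ 10, so +4): 31 + 4 = 35.
A6 does not apply.
A7 applies: 35 − 3 = 32.
A8 applies (level before this adjustment is 32 ≥ 11, so +4): 32 + 4 = 36.
Level 36 exceeds the maximum of 27; capped at 27.
Final offense level: 27.
Criminal history: 5 prior points → Category Low (5-9).
Level 27 falls in the 25-27 band.
Grid: Level 25-27 × Category Low = 75-87 months.

75-87 months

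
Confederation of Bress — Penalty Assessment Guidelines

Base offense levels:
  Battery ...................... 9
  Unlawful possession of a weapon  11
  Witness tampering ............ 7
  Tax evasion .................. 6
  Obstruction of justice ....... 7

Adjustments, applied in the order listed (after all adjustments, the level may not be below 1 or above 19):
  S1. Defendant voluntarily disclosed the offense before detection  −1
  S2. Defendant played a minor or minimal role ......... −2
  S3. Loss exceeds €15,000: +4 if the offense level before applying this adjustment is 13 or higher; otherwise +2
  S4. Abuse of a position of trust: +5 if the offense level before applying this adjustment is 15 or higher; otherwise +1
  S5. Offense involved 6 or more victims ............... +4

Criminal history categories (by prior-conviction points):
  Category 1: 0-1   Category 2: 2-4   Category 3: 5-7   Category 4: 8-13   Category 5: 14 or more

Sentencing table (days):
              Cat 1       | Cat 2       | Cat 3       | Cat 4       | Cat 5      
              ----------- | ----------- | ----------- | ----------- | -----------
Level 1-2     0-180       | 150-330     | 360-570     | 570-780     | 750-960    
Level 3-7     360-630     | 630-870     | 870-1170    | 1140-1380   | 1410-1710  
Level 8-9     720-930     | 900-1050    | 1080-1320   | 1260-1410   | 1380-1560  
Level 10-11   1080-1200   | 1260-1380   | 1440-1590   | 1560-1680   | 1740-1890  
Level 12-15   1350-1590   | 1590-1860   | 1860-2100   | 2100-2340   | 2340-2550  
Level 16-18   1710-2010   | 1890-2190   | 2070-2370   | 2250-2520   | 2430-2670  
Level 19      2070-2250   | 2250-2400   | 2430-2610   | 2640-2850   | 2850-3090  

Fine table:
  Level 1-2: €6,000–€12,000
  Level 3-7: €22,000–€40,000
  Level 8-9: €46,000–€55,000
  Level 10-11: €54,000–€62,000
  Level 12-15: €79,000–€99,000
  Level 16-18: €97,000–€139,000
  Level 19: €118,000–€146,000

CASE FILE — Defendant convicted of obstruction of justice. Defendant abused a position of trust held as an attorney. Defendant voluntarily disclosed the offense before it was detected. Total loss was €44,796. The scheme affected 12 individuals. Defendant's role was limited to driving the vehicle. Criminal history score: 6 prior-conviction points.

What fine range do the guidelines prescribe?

€54,000–€62,000

Base offense level for obstruction of justice: 7.
S1 applies: 7 − 1 = 6.
S2 applies: 6 − 2 = 4.
S3 applies (level before this adjustment is 4 < 13, so +2): 4 + 2 = 6.
S4 applies (level before this adjustment is 6 < 15, so +1): 6 + 1 = 7.
S5 applies: 7 + 4 = 11.
Final offense level: 11.
Level 11 falls in the 10-11 band.
Fine table: Level 10-11 → €54,000–€62,000.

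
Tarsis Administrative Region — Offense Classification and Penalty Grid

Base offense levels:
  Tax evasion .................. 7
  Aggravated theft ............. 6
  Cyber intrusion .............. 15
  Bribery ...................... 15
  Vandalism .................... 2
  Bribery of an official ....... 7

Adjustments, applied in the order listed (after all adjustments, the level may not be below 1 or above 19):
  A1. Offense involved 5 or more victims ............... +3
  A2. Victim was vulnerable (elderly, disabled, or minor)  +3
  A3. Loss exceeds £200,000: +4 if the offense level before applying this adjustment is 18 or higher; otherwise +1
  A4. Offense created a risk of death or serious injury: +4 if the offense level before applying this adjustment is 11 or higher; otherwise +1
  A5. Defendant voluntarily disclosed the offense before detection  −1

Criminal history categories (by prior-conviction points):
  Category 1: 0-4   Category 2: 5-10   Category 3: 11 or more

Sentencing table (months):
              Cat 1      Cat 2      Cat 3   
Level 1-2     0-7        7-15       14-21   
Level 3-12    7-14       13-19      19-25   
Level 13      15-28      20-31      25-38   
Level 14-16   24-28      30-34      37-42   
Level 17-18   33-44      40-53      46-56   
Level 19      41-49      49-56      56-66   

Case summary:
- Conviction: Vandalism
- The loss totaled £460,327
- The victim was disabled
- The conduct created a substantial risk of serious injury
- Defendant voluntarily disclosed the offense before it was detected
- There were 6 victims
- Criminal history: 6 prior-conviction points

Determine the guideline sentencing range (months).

13-19 months

Base offense level for vandalism: 2.
A1 applies: 2 + 3 = 5.
A2 applies: 5 + 3 = 8.
A3 applies (level before this adjustment is 8 < 18, so +1): 8 + 1 = 9.
A4 applies (level before this adjustment is 9 < 11, so +1): 9 + 1 = 10.
A5 applies: 10 − 1 = 9.
Final offense level: 9.
Criminal history: 6 prior points → Category 2 (5-10).
Level 9 falls in the 3-12 band.
Grid: Level 3-12 × Category 2 = 13-19 months.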